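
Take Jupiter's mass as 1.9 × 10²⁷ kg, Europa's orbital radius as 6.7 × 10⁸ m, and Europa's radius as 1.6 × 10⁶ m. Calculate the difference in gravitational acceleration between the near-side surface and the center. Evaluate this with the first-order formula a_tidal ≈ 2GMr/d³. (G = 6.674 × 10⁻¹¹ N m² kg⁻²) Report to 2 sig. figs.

Δg = 2GMr/d³
   = 2 × (6.674 × 10⁻¹¹) × (1.9 × 10²⁷) × (1.6 × 10⁶) / (6.7 × 10⁸)³
   = 1.3 × 10⁻³ m/s²

1.3 × 10⁻³ m/s²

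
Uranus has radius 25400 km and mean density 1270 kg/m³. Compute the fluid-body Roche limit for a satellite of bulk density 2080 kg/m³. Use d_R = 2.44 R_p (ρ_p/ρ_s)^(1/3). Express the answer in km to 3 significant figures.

d_R = 2.44 × 25400 km × (1270/2080)^(1/3)
    = 52600 km

52600 km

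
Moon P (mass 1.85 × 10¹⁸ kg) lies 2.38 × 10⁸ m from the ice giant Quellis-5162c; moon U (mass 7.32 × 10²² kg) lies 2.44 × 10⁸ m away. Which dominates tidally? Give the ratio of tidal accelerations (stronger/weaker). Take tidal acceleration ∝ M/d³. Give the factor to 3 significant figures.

Moon U, by a factor of ≈ 36700

The tide-raising term goes as M/d³ (the gradient of a 1/d² field).
Moon P: (1.85 × 10¹⁸) / (2.38 × 10⁸)³ = 1.372 × 10⁻⁷
Moon U: (7.32 × 10²²) / (2.44 × 10⁸)³ = 5.039 × 10⁻³
Ratio (larger/smaller) = 36700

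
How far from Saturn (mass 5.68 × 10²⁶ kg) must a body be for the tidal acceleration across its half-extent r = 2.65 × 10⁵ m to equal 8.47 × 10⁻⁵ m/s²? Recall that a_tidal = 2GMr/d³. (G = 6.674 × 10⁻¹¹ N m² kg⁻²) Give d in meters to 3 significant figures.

6.19 × 10⁸ m

2GMr/d³ = a_tidal  ⇒  d = (2GMr / a_tidal)^(1/3)
d = (2 × 6.674×10⁻¹¹ × (5.68 × 10²⁶) × (2.65 × 10⁵) / (8.47 × 10⁻⁵))^(1/3)
  = 6.19 × 10⁸ m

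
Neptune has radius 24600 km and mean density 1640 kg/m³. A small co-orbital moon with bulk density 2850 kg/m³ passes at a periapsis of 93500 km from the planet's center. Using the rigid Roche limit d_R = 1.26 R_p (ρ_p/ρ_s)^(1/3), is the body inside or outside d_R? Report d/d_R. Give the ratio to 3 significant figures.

d_R = 1.26 × (24600 km) × (1640/2850)^(1/3) = 25780 km
d/d_R = (93500) / (25780) = 3.63
Since d/d_R > 1, the body is outside the Roche limit.

outside; d/d_R ≈ 3.63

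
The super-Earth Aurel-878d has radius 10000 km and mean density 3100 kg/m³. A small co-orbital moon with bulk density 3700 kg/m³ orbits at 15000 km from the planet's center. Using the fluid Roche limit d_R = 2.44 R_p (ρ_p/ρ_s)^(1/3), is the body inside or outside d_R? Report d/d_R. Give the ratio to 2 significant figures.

inside; d/d_R ≈ 0.65

d_R = 2.44 × (10000 km) × (3100/3700)^(1/3) = 23000 km
d/d_R = (15000) / (23000) = 0.65
Since d/d_R < 1, the body is inside the Roche limit.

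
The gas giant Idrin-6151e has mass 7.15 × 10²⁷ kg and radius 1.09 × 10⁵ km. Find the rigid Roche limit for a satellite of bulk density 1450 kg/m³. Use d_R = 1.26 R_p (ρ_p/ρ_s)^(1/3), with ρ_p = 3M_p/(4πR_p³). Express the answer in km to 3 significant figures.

1.33 × 10⁵ km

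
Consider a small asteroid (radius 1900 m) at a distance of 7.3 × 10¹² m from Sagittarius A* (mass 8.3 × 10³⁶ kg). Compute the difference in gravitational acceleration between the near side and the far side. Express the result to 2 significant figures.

a_tidal = 4GMr/d³
        = 4 × (6.674 × 10⁻¹¹) × (8.3 × 10³⁶) × (1900) / (7.3 × 10¹²)³
        = 1.1 × 10⁻⁸ m/s²

1.1 × 10⁻⁸ m/s²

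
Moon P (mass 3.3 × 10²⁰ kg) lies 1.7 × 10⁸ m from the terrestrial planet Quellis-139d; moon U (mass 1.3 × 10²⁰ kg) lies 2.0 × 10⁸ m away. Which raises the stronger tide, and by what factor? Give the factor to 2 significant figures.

Moon P, by a factor of ≈ 4.1

Compare M/d³ for the two perturbers:
Moon P: (3.3 × 10²⁰) / (1.7 × 10⁸)³ = 6.717 × 10⁻⁵
Moon U: (1.3 × 10²⁰) / (2.0 × 10⁸)³ = 1.625 × 10⁻⁵
Ratio (larger/smaller) = 4.1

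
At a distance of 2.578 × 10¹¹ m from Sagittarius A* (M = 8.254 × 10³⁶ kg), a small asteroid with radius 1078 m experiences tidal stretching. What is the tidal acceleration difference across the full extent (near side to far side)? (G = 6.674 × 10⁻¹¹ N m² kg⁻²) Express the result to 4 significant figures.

Δa = 4GMr/d³
   = 4 × (6.674 × 10⁻¹¹) × (8.254 × 10³⁶) × (1078) / (2.578 × 10¹¹)³
   = 1.386 × 10⁻⁴ m/s²

1.386 × 10⁻⁴ m/s²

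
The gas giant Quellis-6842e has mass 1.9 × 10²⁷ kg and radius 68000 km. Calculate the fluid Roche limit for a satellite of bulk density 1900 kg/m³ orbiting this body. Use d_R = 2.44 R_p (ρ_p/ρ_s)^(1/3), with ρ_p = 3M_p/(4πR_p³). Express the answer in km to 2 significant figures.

ρ_p = 3M_p/(4πR_p³) = 3 × (1.9 × 10²⁷) / (4π × (6.8 × 10⁷ m)³) = 1400 kg/m³
d_R = 2.44 × 68000 km × (1400/1900)^(1/3)
    = 1.5 × 10⁵ km

1.5 × 10⁵ km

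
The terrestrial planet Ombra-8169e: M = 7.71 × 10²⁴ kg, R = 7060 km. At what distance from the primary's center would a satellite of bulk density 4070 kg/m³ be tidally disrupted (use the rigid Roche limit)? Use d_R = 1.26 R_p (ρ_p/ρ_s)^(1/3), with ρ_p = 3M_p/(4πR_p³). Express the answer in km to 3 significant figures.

9670 km

ρ_p = 3M_p/(4πR_p³) = 3 × (7.71 × 10²⁴) / (4π × (7.06 × 10⁶ m)³) = 5230 kg/m³
d_R = 1.26 × 7060 km × (5230/4070)^(1/3)
    = 9670 km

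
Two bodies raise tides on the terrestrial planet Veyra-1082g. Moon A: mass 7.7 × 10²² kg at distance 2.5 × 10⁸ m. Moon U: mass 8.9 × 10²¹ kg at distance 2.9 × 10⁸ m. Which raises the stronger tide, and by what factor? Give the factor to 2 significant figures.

Tidal acceleration ∝ M/d³, so compare M/d³ for each.
Moon A: (7.7 × 10²²) / (2.5 × 10⁸)³ = 4.928 × 10⁻³
Moon U: (8.9 × 10²¹) / (2.9 × 10⁸)³ = 3.649 × 10⁻⁴
Ratio (larger/smaller) = 14

Moon A, by a factor of ≈ 14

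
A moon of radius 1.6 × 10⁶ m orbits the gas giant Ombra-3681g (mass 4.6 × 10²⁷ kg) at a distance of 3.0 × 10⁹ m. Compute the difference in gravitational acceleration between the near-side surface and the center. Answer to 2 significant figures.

a_tidal = 2GMr/d³
        = 2 × (6.674 × 10⁻¹¹) × (4.6 × 10²⁷) × (1.6 × 10⁶) / (3.0 × 10⁹)³
        = 3.6 × 10⁻⁵ m/s²

3.6 × 10⁻⁵ m/s²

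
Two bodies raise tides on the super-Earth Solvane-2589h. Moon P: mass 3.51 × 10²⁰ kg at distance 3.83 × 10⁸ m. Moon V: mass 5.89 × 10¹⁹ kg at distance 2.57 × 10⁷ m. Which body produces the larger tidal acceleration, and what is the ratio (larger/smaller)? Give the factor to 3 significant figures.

Moon V, by a factor of ≈ 555

Tidal stretch scales as M/d³; compute that for each body.
Moon P: (3.51 × 10²⁰) / (3.83 × 10⁸)³ = 6.248 × 10⁻⁶
Moon V: (5.89 × 10¹⁹) / (2.57 × 10⁷)³ = 3.470 × 10⁻³
Ratio (larger/smaller) = 555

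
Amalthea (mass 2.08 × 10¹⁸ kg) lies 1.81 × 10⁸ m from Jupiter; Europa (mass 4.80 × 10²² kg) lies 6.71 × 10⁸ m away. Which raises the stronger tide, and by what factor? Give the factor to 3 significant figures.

Europa, by a factor of ≈ 453

Tidal acceleration ∝ M/d³, so compare M/d³ for each.
Amalthea: (2.08 × 10¹⁸) / (1.81 × 10⁸)³ = 3.508 × 10⁻⁷
Europa: (4.80 × 10²²) / (6.71 × 10⁸)³ = 1.589 × 10⁻⁴
Ratio (larger/smaller) = 453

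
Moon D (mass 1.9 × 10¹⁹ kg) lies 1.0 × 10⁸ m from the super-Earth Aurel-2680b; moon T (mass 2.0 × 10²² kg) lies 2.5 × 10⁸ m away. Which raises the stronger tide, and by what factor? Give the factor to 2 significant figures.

Moon T, by a factor of ≈ 67

Tidal acceleration ∝ M/d³, so compare M/d³ for each.
Moon D: (1.9 × 10¹⁹) / (1.0 × 10⁸)³ = 1.900 × 10⁻⁵
Moon T: (2.0 × 10²²) / (2.5 × 10⁸)³ = 1.280 × 10⁻³
Ratio (larger/smaller) = 67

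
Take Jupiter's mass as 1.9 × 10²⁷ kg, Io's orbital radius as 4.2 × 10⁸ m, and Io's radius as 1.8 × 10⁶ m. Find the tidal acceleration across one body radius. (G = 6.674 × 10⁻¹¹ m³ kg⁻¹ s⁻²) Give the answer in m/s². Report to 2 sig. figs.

6.2 × 10⁻³ m/s²

a_tidal = 2GMr/d³
        = 2 × (6.674 × 10⁻¹¹) × (1.9 × 10²⁷) × (1.8 × 10⁶) / (4.2 × 10⁸)³
        = 6.2 × 10⁻³ m/s²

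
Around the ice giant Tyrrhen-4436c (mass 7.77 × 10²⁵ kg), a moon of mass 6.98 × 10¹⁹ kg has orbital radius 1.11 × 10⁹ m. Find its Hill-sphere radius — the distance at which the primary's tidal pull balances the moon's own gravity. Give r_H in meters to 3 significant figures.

7.43 × 10⁶ m

r_H ≈ a (m/3M)^(1/3)
    = (1.11 × 10⁹) × (6.98 × 10¹⁹ / (3 × 7.77 × 10²⁵))^(1/3)
    = 7.43 × 10⁶ m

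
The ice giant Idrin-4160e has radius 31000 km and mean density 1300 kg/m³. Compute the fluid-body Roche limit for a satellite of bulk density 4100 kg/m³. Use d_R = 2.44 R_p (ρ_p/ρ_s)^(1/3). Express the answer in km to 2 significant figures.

52000 km

d_R = 2.44 × 31000 km × (1300/4100)^(1/3)
    = 52000 km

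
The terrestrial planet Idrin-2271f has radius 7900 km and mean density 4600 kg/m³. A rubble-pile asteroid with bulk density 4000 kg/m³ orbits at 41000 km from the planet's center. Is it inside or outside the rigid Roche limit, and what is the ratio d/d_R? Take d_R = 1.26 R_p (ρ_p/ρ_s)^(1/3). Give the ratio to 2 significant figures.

outside; d/d_R ≈ 3.9

d_R = 1.26 × (7900 km) × (4600/4000)^(1/3) = 10430 km
d/d_R = (41000) / (10430) = 3.9
Since d/d_R > 1, the body is outside the Roche limit.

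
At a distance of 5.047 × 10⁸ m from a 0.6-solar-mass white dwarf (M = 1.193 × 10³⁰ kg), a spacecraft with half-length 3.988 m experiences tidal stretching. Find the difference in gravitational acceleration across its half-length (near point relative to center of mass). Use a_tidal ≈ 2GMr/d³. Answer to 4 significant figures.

Differencing GM/(d−r)² and GM/d² to first order in r/d gives 2GMr/d³.
a_tidal = 2GMr/d³
        = 2 × (6.674 × 10⁻¹¹) × (1.193 × 10³⁰) × (3.988) / (5.047 × 10⁸)³
        = 4.940 × 10⁻⁶ m/s²

4.940 × 10⁻⁶ m/s²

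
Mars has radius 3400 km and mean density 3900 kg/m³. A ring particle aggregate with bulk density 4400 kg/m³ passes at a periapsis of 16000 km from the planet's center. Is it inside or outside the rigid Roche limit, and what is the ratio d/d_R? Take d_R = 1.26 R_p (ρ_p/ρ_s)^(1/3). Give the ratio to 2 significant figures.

outside; d/d_R ≈ 3.9

d_R = 1.26 × (3400 km) × (3900/4400)^(1/3) = 4115 km
d/d_R = (16000) / (4115) = 3.9
Since d/d_R > 1, the body is outside the Roche limit.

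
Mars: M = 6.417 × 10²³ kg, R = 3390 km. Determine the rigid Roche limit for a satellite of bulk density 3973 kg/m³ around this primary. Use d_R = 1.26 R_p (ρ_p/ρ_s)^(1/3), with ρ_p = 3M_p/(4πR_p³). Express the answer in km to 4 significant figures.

4257 km

ρ_p = 3M_p/(4πR_p³) = 3 × (6.417 × 10²³) / (4π × (3.390 × 10⁶ m)³) = 3932 kg/m³
d_R = 1.26 × 3390 km × (3932/3973)^(1/3)
    = 4257 km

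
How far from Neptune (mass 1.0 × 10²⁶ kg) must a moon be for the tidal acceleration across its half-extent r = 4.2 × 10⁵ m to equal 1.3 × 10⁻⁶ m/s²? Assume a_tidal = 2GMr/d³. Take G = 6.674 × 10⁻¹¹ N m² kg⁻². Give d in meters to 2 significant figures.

1.6 × 10⁹ m

2GMr/d³ = a_tidal  ⇒  d = (2GMr / a_tidal)^(1/3)
d = (2 × 6.674×10⁻¹¹ × (1.0 × 10²⁶) × (4.2 × 10⁵) / (1.3 × 10⁻⁶))^(1/3)
  = 1.6 × 10⁹ m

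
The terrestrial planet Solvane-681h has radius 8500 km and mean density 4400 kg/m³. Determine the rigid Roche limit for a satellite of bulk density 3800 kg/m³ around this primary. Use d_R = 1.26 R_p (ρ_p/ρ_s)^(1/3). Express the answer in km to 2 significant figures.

d_R = 1.26 × 8500 km × (4400/3800)^(1/3)
    = 11000 km

11000 km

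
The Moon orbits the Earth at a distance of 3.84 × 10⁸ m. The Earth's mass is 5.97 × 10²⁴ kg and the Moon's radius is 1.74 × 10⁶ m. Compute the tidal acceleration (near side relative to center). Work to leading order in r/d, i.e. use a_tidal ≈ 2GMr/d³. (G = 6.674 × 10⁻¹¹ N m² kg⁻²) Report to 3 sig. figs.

2.45 × 10⁻⁵ m/s²

Differencing GM/(d−r)² and GM/d² to first order in r/d gives 2GMr/d³.
a_tidal = 2GMr/d³
        = 2 × (6.674 × 10⁻¹¹) × (5.97 × 10²⁴) × (1.74 × 10⁶) / (3.84 × 10⁸)³
        = 2.45 × 10⁻⁵ m/s²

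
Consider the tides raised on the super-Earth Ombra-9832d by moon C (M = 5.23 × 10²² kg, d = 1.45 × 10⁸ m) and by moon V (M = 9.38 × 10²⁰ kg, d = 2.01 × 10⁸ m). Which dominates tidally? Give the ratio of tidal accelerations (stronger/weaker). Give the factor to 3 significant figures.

Moon C, by a factor of ≈ 149

The tide-raising term goes as M/d³ (the gradient of a 1/d² field).
Moon C: (5.23 × 10²²) / (1.45 × 10⁸)³ = 1.716 × 10⁻²
Moon V: (9.38 × 10²⁰) / (2.01 × 10⁸)³ = 1.155 × 10⁻⁴
Ratio (larger/smaller) = 149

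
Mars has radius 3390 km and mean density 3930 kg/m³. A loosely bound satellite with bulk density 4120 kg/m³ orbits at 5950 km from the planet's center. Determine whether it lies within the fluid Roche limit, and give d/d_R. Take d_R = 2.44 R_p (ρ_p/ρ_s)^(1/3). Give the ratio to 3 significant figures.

d_R = 2.44 × (3390 km) × (3930/4120)^(1/3) = 8142 km
d/d_R = (5950) / (8142) = 0.731
Since d/d_R < 1, the body is inside the Roche limit.

inside; d/d_R ≈ 0.731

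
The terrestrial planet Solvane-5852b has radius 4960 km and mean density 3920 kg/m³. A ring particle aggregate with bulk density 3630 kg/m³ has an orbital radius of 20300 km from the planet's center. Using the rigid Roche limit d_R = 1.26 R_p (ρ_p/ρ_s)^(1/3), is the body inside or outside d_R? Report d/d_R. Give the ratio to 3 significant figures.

outside; d/d_R ≈ 3.17

d_R = 1.26 × (4960 km) × (3920/3630)^(1/3) = 6412 km
d/d_R = (20300) / (6412) = 3.17
Since d/d_R > 1, the body is outside the Roche limit.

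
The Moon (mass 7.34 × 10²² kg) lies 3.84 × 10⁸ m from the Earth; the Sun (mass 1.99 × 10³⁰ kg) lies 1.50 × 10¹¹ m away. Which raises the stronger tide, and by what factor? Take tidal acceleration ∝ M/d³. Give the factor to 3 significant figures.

The Moon, by a factor of ≈ 2.20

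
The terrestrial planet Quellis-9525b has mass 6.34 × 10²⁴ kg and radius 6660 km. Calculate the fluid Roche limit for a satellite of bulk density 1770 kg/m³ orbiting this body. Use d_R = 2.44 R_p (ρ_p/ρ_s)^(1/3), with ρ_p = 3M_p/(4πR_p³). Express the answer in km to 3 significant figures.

23200 km

ρ_p = 3M_p/(4πR_p³) = 3 × (6.34 × 10²⁴) / (4π × (6.66 × 10⁶ m)³) = 5120 kg/m³
d_R = 2.44 × 6660 km × (5120/1770)^(1/3)
    = 23200 km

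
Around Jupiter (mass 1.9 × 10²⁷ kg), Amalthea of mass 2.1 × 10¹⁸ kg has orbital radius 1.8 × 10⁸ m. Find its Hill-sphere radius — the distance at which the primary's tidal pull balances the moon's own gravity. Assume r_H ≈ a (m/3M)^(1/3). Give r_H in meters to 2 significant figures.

r_H ≈ a (m/3M)^(1/3)
    = (1.8 × 10⁸) × (2.1 × 10¹⁸ / (3 × 1.9 × 10²⁷))^(1/3)
    = 1.3 × 10⁵ m

1.3 × 10⁵ m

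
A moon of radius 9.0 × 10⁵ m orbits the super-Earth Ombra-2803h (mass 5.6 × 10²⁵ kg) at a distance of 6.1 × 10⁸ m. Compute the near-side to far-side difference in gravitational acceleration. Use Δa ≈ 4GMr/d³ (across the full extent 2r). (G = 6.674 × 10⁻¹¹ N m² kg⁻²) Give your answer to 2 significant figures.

5.9 × 10⁻⁵ m/s²

Δa = 4GMr/d³
   = 4 × (6.674 × 10⁻¹¹) × (5.6 × 10²⁵) × (9.0 × 10⁵) / (6.1 × 10⁸)³
   = 5.9 × 10⁻⁵ m/s²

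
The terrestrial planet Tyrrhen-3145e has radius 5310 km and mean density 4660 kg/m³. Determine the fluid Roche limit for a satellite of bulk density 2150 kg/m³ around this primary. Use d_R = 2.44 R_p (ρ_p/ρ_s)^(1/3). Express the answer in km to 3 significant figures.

d_R = 2.44 × 5310 km × (4660/2150)^(1/3)
    = 16800 km

16800 km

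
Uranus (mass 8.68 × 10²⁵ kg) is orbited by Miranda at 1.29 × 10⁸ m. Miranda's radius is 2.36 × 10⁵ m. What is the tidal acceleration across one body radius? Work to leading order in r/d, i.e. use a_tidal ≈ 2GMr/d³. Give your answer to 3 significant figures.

1.27 × 10⁻³ m/s²

a_tidal = 2GMr/d³
        = 2 × (6.674 × 10⁻¹¹) × (8.68 × 10²⁵) × (2.36 × 10⁵) / (1.29 × 10⁸)³
        = 1.27 × 10⁻³ m/s²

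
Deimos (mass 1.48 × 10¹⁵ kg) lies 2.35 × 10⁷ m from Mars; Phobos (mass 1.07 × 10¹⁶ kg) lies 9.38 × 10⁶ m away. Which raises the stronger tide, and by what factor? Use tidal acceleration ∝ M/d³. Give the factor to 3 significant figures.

Phobos, by a factor of ≈ 114

The tide-raising term goes as M/d³ (the gradient of a 1/d² field).
Deimos: (1.48 × 10¹⁵) / (2.35 × 10⁷)³ = 1.140 × 10⁻⁷
Phobos: (1.07 × 10¹⁶) / (9.38 × 10⁶)³ = 1.297 × 10⁻⁵
Ratio (larger/smaller) = 114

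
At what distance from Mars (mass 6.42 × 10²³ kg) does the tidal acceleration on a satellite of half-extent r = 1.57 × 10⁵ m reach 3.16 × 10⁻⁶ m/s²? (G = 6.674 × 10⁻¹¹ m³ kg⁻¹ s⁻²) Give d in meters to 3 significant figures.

1.62 × 10⁸ m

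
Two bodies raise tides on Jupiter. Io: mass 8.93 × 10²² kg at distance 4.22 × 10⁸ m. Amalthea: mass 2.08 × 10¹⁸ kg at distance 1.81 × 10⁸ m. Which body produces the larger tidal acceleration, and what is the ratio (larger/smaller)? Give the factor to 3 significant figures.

Tidal acceleration ∝ M/d³, so compare M/d³ for each.
Io: (8.93 × 10²²) / (4.22 × 10⁸)³ = 1.188 × 10⁻³
Amalthea: (2.08 × 10¹⁸) / (1.81 × 10⁸)³ = 3.508 × 10⁻⁷
Ratio (larger/smaller) = 3390

Io, by a factor of ≈ 3390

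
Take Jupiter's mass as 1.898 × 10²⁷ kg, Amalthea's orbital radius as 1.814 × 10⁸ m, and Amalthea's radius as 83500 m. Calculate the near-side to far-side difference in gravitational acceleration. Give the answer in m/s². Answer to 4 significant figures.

7.088 × 10⁻³ m/s²

Δg = 4GMr/d³
   = 4 × (6.674 × 10⁻¹¹) × (1.898 × 10²⁷) × (83500) / (1.814 × 10⁸)³
   = 7.088 × 10⁻³ m/s²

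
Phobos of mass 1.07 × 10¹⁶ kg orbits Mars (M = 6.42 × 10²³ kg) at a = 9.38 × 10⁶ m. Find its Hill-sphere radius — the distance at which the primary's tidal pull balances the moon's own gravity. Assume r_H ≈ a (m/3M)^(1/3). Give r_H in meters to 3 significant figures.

r_H ≈ a (m/3M)^(1/3)
    = (9.38 × 10⁶) × (1.07 × 10¹⁶ / (3 × 6.42 × 10²³))^(1/3)
    = 1.66 × 10⁴ m

1.66 × 10⁴ m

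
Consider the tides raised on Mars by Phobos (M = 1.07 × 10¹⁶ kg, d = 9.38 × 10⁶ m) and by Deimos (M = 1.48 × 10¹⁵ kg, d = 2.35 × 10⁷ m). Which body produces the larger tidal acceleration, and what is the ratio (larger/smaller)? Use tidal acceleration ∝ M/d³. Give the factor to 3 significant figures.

Tidal acceleration ∝ M/d³, so compare M/d³ for each.
Phobos: (1.07 × 10¹⁶) / (9.38 × 10⁶)³ = 1.297 × 10⁻⁵
Deimos: (1.48 × 10¹⁵) / (2.35 × 10⁷)³ = 1.140 × 10⁻⁷
Ratio (larger/smaller) = 114

Phobos, by a factor of ≈ 114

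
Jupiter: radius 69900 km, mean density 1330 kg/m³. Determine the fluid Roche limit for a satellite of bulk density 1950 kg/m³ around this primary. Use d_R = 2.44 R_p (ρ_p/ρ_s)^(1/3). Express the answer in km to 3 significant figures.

1.50 × 10⁵ km

d_R = 2.44 × 69900 km × (1330/1950)^(1/3)
    = 1.50 × 10⁵ km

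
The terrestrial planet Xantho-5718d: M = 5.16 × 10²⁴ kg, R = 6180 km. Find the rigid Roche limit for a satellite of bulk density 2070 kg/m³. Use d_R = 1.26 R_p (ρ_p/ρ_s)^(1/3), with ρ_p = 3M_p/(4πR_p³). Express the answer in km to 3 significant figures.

ρ_p = 3M_p/(4πR_p³) = 3 × (5.16 × 10²⁴) / (4π × (6.18 × 10⁶ m)³) = 5220 kg/m³
d_R = 1.26 × 6180 km × (5220/2070)^(1/3)
    = 10600 km

10600 km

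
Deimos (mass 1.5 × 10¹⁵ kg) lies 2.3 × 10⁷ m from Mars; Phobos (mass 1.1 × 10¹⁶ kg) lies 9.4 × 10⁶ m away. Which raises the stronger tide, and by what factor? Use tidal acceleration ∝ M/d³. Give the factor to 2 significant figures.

Phobos, by a factor of ≈ 110

Compare M/d³ for the two perturbers:
Deimos: (1.5 × 10¹⁵) / (2.3 × 10⁷)³ = 1.233 × 10⁻⁷
Phobos: (1.1 × 10¹⁶) / (9.4 × 10⁶)³ = 1.324 × 10⁻⁵
Ratio (larger/smaller) = 110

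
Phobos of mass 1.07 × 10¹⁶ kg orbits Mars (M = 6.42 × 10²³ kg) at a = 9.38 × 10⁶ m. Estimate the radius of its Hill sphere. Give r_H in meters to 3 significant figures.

1.66 × 10⁴ m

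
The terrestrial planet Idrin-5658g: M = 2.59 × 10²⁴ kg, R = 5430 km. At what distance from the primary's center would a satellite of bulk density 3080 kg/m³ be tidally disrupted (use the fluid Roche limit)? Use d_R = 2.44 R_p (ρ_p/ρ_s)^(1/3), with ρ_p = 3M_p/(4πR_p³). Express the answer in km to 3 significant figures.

ρ_p = 3M_p/(4πR_p³) = 3 × (2.59 × 10²⁴) / (4π × (5.43 × 10⁶ m)³) = 3860 kg/m³
d_R = 2.44 × 5430 km × (3860/3080)^(1/3)
    = 14300 km

14300 km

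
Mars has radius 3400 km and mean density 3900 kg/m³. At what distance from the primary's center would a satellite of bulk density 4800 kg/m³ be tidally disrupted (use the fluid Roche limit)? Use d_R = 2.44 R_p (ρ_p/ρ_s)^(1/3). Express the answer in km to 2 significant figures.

d_R = 2.44 × 3400 km × (3900/4800)^(1/3)
    = 7700 km

7700 km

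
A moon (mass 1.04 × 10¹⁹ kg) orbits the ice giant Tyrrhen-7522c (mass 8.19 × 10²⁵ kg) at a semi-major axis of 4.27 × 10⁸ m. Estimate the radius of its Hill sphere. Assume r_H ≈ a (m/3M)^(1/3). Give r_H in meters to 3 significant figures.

r_H ≈ a (m/3M)^(1/3)
    = (4.27 × 10⁸) × (1.04 × 10¹⁹ / (3 × 8.19 × 10²⁵))^(1/3)
    = 1.49 × 10⁶ m

1.49 × 10⁶ m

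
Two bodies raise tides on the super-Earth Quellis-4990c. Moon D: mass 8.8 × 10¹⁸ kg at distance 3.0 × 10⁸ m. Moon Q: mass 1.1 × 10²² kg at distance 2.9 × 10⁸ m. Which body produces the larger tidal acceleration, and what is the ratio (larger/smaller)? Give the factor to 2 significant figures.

Tidal acceleration ∝ M/d³, so compare M/d³ for each.
Moon D: (8.8 × 10¹⁸) / (3.0 × 10⁸)³ = 3.259 × 10⁻⁷
Moon Q: (1.1 × 10²²) / (2.9 × 10⁸)³ = 4.510 × 10⁻⁴
Ratio (larger/smaller) = 1400

Moon Q, by a factor of ≈ 1400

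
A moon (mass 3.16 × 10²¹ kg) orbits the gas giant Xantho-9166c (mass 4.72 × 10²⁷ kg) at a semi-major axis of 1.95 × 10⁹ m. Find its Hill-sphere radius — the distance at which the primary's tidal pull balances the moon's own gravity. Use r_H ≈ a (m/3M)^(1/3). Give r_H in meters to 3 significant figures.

r_H ≈ a (m/3M)^(1/3)
    = (1.95 × 10⁹) × (3.16 × 10²¹ / (3 × 4.72 × 10²⁷))^(1/3)
    = 1.18 × 10⁷ m

1.18 × 10⁷ m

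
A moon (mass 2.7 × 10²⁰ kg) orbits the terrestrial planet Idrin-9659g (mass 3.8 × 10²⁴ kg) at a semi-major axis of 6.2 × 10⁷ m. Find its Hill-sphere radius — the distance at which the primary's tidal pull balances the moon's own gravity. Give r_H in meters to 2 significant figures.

1.8 × 10⁶ m

r_H ≈ a (m/3M)^(1/3)
    = (6.2 × 10⁷) × (2.7 × 10²⁰ / (3 × 3.8 × 10²⁴))^(1/3)
    = 1.8 × 10⁶ m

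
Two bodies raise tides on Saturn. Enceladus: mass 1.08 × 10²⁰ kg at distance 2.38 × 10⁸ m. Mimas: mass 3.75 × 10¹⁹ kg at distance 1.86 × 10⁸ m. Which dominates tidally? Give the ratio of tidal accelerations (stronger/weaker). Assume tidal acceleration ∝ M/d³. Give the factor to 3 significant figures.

Enceladus, by a factor of ≈ 1.37

Compare M/d³ for the two perturbers:
Enceladus: (1.08 × 10²⁰) / (2.38 × 10⁸)³ = 8.011 × 10⁻⁶
Mimas: (3.75 × 10¹⁹) / (1.86 × 10⁸)³ = 5.828 × 10⁻⁶
Ratio (larger/smaller) = 1.37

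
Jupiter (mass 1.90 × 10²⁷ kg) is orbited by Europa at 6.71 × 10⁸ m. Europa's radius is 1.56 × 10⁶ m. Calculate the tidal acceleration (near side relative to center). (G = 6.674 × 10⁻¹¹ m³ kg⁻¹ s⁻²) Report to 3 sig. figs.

Since r ≪ d, expand the inverse-square field across one radius to get the leading 2GMr/d³ term.
Δg = 2GMr/d³
   = 2 × (6.674 × 10⁻¹¹) × (1.90 × 10²⁷) × (1.56 × 10⁶) / (6.71 × 10⁸)³
   = 1.31 × 10⁻³ m/s²

1.31 × 10⁻³ m/s²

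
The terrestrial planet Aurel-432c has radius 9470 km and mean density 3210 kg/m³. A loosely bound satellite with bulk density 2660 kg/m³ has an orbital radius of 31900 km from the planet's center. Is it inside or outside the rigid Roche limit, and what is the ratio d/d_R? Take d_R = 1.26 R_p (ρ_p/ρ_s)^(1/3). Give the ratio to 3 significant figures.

outside; d/d_R ≈ 2.51

d_R = 1.26 × (9470 km) × (3210/2660)^(1/3) = 12700 km
d/d_R = (31900) / (12700) = 2.51
Since d/d_R > 1, the body is outside the Roche limit.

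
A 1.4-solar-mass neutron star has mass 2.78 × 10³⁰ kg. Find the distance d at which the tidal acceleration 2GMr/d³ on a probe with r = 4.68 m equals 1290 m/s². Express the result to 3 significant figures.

1.10 × 10⁶ m

2GMr/d³ = a_tidal  ⇒  d = (2GMr / a_tidal)^(1/3)
d = (2 × 6.674×10⁻¹¹ × (2.78 × 10³⁰) × (4.68) / (1290))^(1/3)
  = 1.10 × 10⁶ m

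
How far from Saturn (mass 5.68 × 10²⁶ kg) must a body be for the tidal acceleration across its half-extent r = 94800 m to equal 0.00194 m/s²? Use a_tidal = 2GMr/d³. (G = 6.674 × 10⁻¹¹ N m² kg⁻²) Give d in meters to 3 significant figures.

2GMr/d³ = a_tidal  ⇒  d = (2GMr / a_tidal)^(1/3)
d = (2 × 6.674×10⁻¹¹ × (5.68 × 10²⁶) × (94800) / (0.00194))^(1/3)
  = 1.55 × 10⁸ m

1.55 × 10⁸ m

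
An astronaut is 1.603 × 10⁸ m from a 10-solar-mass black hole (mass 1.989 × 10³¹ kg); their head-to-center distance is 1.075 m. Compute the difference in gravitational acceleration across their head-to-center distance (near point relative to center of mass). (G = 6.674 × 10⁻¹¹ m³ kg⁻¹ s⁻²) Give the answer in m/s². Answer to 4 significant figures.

Δg = 2GMr/d³
   = 2 × (6.674 × 10⁻¹¹) × (1.989 × 10³¹) × (1.075) / (1.603 × 10⁸)³
   = 6.929 × 10⁻⁴ m/s²

6.929 × 10⁻⁴ m/s²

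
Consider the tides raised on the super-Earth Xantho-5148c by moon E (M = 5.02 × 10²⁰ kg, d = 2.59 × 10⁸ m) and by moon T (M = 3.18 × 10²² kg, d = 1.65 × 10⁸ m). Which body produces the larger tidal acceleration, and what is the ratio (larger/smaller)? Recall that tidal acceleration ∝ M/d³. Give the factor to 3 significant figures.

Moon T, by a factor of ≈ 245

Tidal stretch scales as M/d³; compute that for each body.
Moon E: (5.02 × 10²⁰) / (2.59 × 10⁸)³ = 2.889 × 10⁻⁵
Moon T: (3.18 × 10²²) / (1.65 × 10⁸)³ = 7.079 × 10⁻³
Ratio (larger/smaller) = 245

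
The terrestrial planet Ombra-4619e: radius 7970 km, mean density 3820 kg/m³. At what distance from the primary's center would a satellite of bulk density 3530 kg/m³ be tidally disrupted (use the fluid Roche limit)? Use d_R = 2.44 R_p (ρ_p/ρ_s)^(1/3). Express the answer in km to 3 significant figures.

d_R = 2.44 × 7970 km × (3820/3530)^(1/3)
    = 20000 km

20000 km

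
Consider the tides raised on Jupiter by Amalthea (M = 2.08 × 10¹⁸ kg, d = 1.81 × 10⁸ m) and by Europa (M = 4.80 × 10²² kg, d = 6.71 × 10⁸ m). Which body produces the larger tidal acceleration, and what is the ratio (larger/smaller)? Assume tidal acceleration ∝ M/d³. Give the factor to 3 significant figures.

Tidal acceleration ∝ M/d³, so compare M/d³ for each.
Amalthea: (2.08 × 10¹⁸) / (1.81 × 10⁸)³ = 3.508 × 10⁻⁷
Europa: (4.80 × 10²²) / (6.71 × 10⁸)³ = 1.589 × 10⁻⁴
Ratio (larger/smaller) = 453

Europa, by a factor of ≈ 453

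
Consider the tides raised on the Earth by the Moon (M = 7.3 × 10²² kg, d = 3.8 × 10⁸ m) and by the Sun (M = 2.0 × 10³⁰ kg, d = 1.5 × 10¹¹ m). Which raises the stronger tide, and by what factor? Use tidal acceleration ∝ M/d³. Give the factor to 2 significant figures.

Compare M/d³ for the two perturbers:
The Moon: (7.3 × 10²²) / (3.8 × 10⁸)³ = 1.330 × 10⁻³
The Sun: (2.0 × 10³⁰) / (1.5 × 10¹¹)³ = 5.926 × 10⁻⁴
Ratio (larger/smaller) = 2.2

The Moon, by a factor of ≈ 2.2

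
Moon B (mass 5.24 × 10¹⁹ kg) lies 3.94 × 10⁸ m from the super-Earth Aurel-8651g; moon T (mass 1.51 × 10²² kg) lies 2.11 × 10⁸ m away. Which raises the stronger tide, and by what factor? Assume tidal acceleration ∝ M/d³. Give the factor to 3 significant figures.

Moon T, by a factor of ≈ 1880

Tidal stretch scales as M/d³; compute that for each body.
Moon B: (5.24 × 10¹⁹) / (3.94 × 10⁸)³ = 8.567 × 10⁻⁷
Moon T: (1.51 × 10²²) / (2.11 × 10⁸)³ = 1.607 × 10⁻³
Ratio (larger/smaller) = 1880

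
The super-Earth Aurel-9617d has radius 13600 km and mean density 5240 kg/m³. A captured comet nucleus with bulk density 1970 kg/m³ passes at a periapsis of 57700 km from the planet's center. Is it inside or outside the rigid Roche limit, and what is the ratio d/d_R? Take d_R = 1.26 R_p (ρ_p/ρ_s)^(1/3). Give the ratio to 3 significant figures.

d_R = 1.26 × (13600 km) × (5240/1970)^(1/3) = 23740 km
d/d_R = (57700) / (23740) = 2.43
Since d/d_R > 1, the body is outside the Roche limit.

outside; d/d_R ≈ 2.43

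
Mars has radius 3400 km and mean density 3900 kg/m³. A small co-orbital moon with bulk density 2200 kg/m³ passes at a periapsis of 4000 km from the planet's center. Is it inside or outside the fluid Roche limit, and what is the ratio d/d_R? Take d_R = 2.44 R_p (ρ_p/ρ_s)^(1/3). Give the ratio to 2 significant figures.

d_R = 2.44 × (3400 km) × (3900/2200)^(1/3) = 10040 km
d/d_R = (4000) / (10040) = 0.40
Since d/d_R < 1, the body is inside the Roche limit.

inside; d/d_R ≈ 0.40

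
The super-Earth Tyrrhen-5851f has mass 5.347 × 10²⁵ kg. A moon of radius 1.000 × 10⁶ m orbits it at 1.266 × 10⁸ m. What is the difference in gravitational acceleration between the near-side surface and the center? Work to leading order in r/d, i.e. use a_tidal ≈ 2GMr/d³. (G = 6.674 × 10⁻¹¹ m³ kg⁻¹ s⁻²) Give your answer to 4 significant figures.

Δa = 2GMr/d³
   = 2 × (6.674 × 10⁻¹¹) × (5.347 × 10²⁵) × (1.000 × 10⁶) / (1.266 × 10⁸)³
   = 3.517 × 10⁻³ m/s²

3.517 × 10⁻³ m/s²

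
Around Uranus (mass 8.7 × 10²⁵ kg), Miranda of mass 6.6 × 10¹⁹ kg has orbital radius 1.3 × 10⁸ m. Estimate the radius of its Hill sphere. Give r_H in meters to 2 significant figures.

8.2 × 10⁵ m

r_H ≈ a (m/3M)^(1/3)
    = (1.3 × 10⁸) × (6.6 × 10¹⁹ / (3 × 8.7 × 10²⁵))^(1/3)
    = 8.2 × 10⁵ m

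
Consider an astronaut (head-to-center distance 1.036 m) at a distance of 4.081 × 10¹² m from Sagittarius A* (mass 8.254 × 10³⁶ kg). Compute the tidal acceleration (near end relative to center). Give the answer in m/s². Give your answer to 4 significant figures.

1.679 × 10⁻¹¹ m/s²

a_tidal = 2GMr/d³
        = 2 × (6.674 × 10⁻¹¹) × (8.254 × 10³⁶) × (1.036) / (4.081 × 10¹²)³
        = 1.679 × 10⁻¹¹ m/s²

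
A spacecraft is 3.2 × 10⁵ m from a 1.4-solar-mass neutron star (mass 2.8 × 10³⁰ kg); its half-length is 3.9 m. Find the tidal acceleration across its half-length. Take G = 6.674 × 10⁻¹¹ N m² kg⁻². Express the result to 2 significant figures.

4.4 × 10⁴ m/s²

The tidal stretch is the gradient of GM/d² times the body's extent r, hence the 1/d³ dependence.
Δg = 2GMr/d³
   = 2 × (6.674 × 10⁻¹¹) × (2.8 × 10³⁰) × (3.9) / (3.2 × 10⁵)³
   = 4.4 × 10⁴ m/s²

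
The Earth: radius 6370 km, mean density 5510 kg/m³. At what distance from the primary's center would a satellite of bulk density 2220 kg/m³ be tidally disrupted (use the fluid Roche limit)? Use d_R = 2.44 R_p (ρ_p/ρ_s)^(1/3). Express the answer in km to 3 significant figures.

d_R = 2.44 × 6370 km × (5510/2220)^(1/3)
    = 21000 km

21000 km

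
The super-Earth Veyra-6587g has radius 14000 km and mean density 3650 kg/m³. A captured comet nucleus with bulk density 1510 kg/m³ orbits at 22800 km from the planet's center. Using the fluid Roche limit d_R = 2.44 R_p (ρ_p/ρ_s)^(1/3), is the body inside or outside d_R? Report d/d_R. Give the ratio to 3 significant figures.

inside; d/d_R ≈ 0.497

d_R = 2.44 × (14000 km) × (3650/1510)^(1/3) = 45840 km
d/d_R = (22800) / (45840) = 0.497
Since d/d_R < 1, the body is inside the Roche limit.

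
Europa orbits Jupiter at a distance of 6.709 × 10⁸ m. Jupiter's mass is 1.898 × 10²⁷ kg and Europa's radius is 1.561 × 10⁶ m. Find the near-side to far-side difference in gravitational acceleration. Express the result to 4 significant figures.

a_tidal = 4GMr/d³
        = 4 × (6.674 × 10⁻¹¹) × (1.898 × 10²⁷) × (1.561 × 10⁶) / (6.709 × 10⁸)³
        = 2.619 × 10⁻³ m/s²

2.619 × 10⁻³ m/s²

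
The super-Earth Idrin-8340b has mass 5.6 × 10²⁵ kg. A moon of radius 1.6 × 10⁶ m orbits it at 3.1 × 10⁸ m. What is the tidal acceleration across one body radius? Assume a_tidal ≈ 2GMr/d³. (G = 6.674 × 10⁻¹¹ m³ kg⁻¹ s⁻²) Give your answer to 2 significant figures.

Δa = 2GMr/d³
   = 2 × (6.674 × 10⁻¹¹) × (5.6 × 10²⁵) × (1.6 × 10⁶) / (3.1 × 10⁸)³
   = 4.0 × 10⁻⁴ m/s²

4.0 × 10⁻⁴ m/s²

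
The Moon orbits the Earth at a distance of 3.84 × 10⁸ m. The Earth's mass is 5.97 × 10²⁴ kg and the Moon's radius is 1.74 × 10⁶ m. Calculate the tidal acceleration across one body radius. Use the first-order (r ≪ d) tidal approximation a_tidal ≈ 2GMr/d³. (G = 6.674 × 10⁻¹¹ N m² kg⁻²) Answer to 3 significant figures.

2.45 × 10⁻⁵ m/s²

Δg = 2GMr/d³
   = 2 × (6.674 × 10⁻¹¹) × (5.97 × 10²⁴) × (1.74 × 10⁶) / (3.84 × 10⁸)³
   = 2.45 × 10⁻⁵ m/s²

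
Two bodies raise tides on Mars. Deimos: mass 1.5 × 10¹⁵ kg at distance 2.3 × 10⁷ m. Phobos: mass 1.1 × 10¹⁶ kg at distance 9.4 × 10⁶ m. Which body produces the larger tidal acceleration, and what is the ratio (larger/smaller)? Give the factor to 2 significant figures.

Compare M/d³ for the two perturbers:
Deimos: (1.5 × 10¹⁵) / (2.3 × 10⁷)³ = 1.233 × 10⁻⁷
Phobos: (1.1 × 10¹⁶) / (9.4 × 10⁶)³ = 1.324 × 10⁻⁵
Ratio (larger/smaller) = 110

Phobos, by a factor of ≈ 110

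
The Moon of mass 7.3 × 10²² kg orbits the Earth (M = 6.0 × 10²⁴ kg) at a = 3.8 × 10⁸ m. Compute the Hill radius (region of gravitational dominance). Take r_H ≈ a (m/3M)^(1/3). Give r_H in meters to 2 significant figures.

r_H ≈ a (m/3M)^(1/3)
    = (3.8 × 10⁸) × (7.3 × 10²² / (3 × 6.0 × 10²⁴))^(1/3)
    = 6.1 × 10⁷ m

6.1 × 10⁷ m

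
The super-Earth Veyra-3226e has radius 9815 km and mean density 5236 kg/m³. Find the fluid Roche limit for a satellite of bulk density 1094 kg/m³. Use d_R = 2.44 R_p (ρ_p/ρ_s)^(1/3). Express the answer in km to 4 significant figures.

d_R = 2.44 × 9815 km × (5236/1094)^(1/3)
    = 40360 km

40360 km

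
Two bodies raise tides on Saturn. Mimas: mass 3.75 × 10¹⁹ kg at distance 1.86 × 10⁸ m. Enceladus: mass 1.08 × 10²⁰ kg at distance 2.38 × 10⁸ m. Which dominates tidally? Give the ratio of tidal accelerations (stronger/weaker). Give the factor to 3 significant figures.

The tide-raising term goes as M/d³ (the gradient of a 1/d² field).
Mimas: (3.75 × 10¹⁹) / (1.86 × 10⁸)³ = 5.828 × 10⁻⁶
Enceladus: (1.08 × 10²⁰) / (2.38 × 10⁸)³ = 8.011 × 10⁻⁶
Ratio (larger/smaller) = 1.37

Enceladus, by a factor of ≈ 1.37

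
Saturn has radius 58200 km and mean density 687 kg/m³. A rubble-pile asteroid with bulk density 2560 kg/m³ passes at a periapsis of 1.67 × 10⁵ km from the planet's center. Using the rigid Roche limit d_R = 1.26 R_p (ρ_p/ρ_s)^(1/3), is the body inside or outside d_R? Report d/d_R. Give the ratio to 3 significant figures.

d_R = 1.26 × (58200 km) × (687/2560)^(1/3) = 47300 km
d/d_R = (1.67 × 10⁵) / (47300) = 3.53
Since d/d_R > 1, the body is outside the Roche limit.

outside; d/d_R ≈ 3.53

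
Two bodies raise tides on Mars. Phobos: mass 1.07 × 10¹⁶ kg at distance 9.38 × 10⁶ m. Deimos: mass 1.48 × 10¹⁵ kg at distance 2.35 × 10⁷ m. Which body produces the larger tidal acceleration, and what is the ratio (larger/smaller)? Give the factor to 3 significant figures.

Phobos, by a factor of ≈ 114

Tidal stretch scales as M/d³; compute that for each body.
Phobos: (1.07 × 10¹⁶) / (9.38 × 10⁶)³ = 1.297 × 10⁻⁵
Deimos: (1.48 × 10¹⁵) / (2.35 × 10⁷)³ = 1.140 × 10⁻⁷
Ratio (larger/smaller) = 114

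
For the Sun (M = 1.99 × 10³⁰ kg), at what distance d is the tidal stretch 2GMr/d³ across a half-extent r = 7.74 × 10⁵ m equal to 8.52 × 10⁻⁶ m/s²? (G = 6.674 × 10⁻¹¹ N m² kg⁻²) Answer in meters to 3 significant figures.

2.89 × 10¹⁰ m

2GMr/d³ = a_tidal  ⇒  d = (2GMr / a_tidal)^(1/3)
d = (2 × 6.674×10⁻¹¹ × (1.99 × 10³⁰) × (7.74 × 10⁵) / (8.52 × 10⁻⁶))^(1/3)
  = 2.89 × 10¹⁰ m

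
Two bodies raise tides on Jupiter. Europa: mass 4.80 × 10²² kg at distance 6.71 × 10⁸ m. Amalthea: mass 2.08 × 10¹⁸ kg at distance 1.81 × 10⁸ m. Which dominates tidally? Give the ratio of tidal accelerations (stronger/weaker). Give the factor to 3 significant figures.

Europa, by a factor of ≈ 453

The tide-raising term goes as M/d³ (the gradient of a 1/d² field).
Europa: (4.80 × 10²²) / (6.71 × 10⁸)³ = 1.589 × 10⁻⁴
Amalthea: (2.08 × 10¹⁸) / (1.81 × 10⁸)³ = 3.508 × 10⁻⁷
Ratio (larger/smaller) = 453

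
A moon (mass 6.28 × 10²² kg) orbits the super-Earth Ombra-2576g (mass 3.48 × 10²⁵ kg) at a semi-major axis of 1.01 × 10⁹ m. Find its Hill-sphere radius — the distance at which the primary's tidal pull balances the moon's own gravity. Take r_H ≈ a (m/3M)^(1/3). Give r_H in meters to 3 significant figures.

8.53 × 10⁷ m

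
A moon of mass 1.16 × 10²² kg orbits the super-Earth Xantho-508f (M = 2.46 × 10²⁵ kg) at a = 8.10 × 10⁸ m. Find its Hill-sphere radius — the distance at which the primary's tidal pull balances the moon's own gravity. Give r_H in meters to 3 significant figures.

r_H ≈ a (m/3M)^(1/3)
    = (8.10 × 10⁸) × (1.16 × 10²² / (3 × 2.46 × 10²⁵))^(1/3)
    = 4.37 × 10⁷ m

4.37 × 10⁷ m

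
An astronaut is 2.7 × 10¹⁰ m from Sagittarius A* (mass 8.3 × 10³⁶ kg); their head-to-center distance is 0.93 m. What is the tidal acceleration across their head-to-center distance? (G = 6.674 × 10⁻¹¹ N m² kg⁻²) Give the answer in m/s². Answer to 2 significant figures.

5.2 × 10⁻⁵ m/s²

Since r ≪ d, expand the inverse-square field across one radius to get the leading 2GMr/d³ term.
Δa = 2GMr/d³
   = 2 × (6.674 × 10⁻¹¹) × (8.3 × 10³⁶) × (0.93) / (2.7 × 10¹⁰)³
   = 5.2 × 10⁻⁵ m/s²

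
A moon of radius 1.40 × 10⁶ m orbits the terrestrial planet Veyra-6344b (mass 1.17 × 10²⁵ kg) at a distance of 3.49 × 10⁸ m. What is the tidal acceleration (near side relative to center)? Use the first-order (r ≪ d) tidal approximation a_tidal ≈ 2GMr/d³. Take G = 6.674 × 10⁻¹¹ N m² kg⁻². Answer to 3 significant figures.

a_tidal = 2GMr/d³
        = 2 × (6.674 × 10⁻¹¹) × (1.17 × 10²⁵) × (1.40 × 10⁶) / (3.49 × 10⁸)³
        = 5.14 × 10⁻⁵ m/s²

5.14 × 10⁻⁵ m/s²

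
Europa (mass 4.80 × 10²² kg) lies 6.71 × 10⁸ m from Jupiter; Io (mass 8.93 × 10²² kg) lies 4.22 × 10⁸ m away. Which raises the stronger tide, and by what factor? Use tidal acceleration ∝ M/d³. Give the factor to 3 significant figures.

Io, by a factor of ≈ 7.48

The tide-raising term goes as M/d³ (the gradient of a 1/d² field).
Europa: (4.80 × 10²²) / (6.71 × 10⁸)³ = 1.589 × 10⁻⁴
Io: (8.93 × 10²²) / (4.22 × 10⁸)³ = 1.188 × 10⁻³
Ratio (larger/smaller) = 7.48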